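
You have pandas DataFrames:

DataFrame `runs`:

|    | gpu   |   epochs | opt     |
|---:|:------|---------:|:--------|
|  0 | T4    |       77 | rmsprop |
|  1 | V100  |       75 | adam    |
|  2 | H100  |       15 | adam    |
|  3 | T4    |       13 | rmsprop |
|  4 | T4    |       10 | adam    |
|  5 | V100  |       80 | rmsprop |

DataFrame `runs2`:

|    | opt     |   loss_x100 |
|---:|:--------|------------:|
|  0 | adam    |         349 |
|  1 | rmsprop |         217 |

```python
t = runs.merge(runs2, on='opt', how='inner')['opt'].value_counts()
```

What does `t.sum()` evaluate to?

6

merge on 'opt' (how='inner') → 6 rows:
    gpu  epochs      opt  loss_x100
0    T4      77  rmsprop        217
1  V100      75     adam        349
2  H100      15     adam        349
3    T4      13  rmsprop        217
4    T4      10     adam        349
5  V100      80  rmsprop        217
value_counts of opt:
opt
rmsprop    3
adam       3
Name: count, dtype: int64
sum of the resulting series → 6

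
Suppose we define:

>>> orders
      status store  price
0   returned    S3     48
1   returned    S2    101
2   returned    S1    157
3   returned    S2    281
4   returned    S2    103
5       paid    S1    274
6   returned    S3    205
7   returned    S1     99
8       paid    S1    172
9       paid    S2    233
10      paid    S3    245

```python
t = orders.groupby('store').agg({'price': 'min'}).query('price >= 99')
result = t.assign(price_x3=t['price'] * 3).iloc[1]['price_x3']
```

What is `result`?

group by store, min of price:
       price
store       
S1        99
S2       101
S3        48
filter rows where price >= 99:
       price
store       
S1        99
S2       101
add column price_x3 = t['price'] * 3:
       price  price_x3
store                 
S1        99       297
S2       101       303

303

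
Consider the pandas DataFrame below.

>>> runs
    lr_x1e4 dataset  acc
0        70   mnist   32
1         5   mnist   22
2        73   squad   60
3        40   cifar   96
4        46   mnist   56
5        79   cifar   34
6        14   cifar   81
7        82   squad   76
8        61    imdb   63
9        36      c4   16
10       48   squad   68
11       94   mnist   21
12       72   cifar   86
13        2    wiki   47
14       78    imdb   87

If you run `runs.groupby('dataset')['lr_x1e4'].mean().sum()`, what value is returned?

280.166666667

group by dataset, mean of lr_x1e4:
dataset
c4       36.000000
cifar    51.250000
imdb     69.500000
mnist    53.750000
squad    67.666667
wiki      2.000000
Name: lr_x1e4, dtype: float64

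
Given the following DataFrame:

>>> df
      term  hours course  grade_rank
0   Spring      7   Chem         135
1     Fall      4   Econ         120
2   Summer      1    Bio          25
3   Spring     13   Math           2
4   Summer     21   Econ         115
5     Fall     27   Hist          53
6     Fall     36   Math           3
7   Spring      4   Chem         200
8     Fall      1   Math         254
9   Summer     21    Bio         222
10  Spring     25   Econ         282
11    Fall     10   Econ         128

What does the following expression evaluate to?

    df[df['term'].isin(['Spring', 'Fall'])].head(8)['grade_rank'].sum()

filter rows where term in ['Spring', 'Fall']:
      term  hours course  grade_rank
0   Spring      7   Chem         135
1     Fall      4   Econ         120
3   Spring     13   Math           2
5     Fall     27   Hist          53
6     Fall     36   Math           3
7   Spring      4   Chem         200
8     Fall      1   Math         254
10  Spring     25   Econ         282
11    Fall     10   Econ         128
take first 8 rows:
      term  hours course  grade_rank
0   Spring      7   Chem         135
1     Fall      4   Econ         120
3   Spring     13   Math           2
5     Fall     27   Hist          53
6     Fall     36   Math           3
7   Spring      4   Chem         200
8     Fall      1   Math         254
10  Spring     25   Econ         282
Then the sum of column 'grade_rank': 1049

1049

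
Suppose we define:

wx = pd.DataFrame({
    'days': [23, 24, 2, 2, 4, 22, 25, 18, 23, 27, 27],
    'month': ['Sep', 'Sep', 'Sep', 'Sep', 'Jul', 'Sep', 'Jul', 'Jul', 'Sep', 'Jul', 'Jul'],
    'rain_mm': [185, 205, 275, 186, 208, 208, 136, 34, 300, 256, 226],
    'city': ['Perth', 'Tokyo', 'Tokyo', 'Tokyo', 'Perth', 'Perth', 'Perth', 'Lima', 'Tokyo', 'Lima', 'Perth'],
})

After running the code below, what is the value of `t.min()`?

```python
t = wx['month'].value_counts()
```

5

value_counts of month:
month
Sep    6
Jul    5
Name: count, dtype: int64
Hence 5.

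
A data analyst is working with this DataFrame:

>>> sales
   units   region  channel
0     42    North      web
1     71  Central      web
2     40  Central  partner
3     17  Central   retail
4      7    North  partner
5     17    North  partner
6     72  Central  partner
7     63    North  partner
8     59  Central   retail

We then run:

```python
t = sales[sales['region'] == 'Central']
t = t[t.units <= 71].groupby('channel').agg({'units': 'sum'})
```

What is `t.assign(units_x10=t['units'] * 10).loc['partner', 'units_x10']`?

filter rows where region == 'Central':
   units   region  channel
1     71  Central      web
2     40  Central  partner
3     17  Central   retail
6     72  Central  partner
8     59  Central   retail
filter rows where units <= 71:
   units   region  channel
1     71  Central      web
2     40  Central  partner
3     17  Central   retail
8     59  Central   retail
group by channel, sum of units:
         units
channel       
partner     40
retail      76
web         71
add column units_x10 = t['units'] * 10:
         units  units_x10
channel                  
partner     40        400
retail      76        760
web         71        710
So loc['partner', 'units_x10'] = 400.

400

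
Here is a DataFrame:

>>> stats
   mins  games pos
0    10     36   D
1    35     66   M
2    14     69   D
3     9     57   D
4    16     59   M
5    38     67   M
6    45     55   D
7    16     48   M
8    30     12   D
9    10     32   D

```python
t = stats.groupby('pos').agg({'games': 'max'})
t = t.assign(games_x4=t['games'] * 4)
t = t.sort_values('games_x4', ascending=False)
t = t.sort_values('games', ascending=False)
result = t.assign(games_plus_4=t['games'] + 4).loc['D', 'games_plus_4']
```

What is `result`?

73

group by pos, max of games:
     games
pos       
D       69
M       67
add column games_x4 = t['games'] * 4:
     games  games_x4
pos                 
D       69       276
M       67       268
sort by games_x4 descending:
     games  games_x4
pos                 
D       69       276
M       67       268
sort by games descending:
     games  games_x4
pos                 
D       69       276
M       67       268
add column games_plus_4 = t['games'] + 4:
     games  games_x4  games_plus_4
pos                               
D       69       276            73
M       67       268            71
Reading off the value at row 'D', column 'games_plus_4', we get 73.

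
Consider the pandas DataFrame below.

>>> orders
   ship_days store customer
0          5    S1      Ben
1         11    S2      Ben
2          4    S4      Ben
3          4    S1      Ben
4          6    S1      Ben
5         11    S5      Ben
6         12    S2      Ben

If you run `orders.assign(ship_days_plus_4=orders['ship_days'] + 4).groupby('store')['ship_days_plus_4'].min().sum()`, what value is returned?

46

add column ship_days_plus_4 = orders['ship_days'] + 4:
   ship_days store customer  ship_days_plus_4
0          5    S1      Ben                 9
1         11    S2      Ben                15
2          4    S4      Ben                 8
3          4    S1      Ben                 8
4          6    S1      Ben                10
5         11    S5      Ben                15
6         12    S2      Ben                16
group by store, min of ship_days_plus_4:
store
S1     8
S2    15
S4     8
S5    15
Name: ship_days_plus_4, dtype: int64
The sum of the resulting series is 46.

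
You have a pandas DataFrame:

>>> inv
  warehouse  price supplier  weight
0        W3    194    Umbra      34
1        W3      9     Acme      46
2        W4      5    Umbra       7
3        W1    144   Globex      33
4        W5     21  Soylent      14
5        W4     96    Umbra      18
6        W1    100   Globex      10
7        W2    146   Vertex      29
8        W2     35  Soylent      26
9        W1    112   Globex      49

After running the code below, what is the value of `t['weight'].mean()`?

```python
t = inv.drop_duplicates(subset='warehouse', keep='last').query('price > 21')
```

drop duplicate warehouse (keep=last):
  warehouse  price supplier  weight
1        W3      9     Acme      46
4        W5     21  Soylent      14
5        W4     96    Umbra      18
8        W2     35  Soylent      26
9        W1    112   Globex      49
filter rows where price > 21:
  warehouse  price supplier  weight
5        W4     96    Umbra      18
8        W2     35  Soylent      26
9        W1    112   Globex      49
The mean of column 'weight' is 31.0.

31.0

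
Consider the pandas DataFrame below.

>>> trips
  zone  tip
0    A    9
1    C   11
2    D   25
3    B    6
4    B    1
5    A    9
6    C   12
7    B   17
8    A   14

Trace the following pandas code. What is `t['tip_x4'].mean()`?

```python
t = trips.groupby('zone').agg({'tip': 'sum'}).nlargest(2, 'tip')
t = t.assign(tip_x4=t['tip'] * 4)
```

114.0

group by zone, sum of tip:
      tip
zone     
A      32
B      24
C      23
D      25
take 2 rows with largest tip:
      tip
zone     
A      32
D      25
add column tip_x4 = t['tip'] * 4:
      tip  tip_x4
zone             
A      32     128
D      25     100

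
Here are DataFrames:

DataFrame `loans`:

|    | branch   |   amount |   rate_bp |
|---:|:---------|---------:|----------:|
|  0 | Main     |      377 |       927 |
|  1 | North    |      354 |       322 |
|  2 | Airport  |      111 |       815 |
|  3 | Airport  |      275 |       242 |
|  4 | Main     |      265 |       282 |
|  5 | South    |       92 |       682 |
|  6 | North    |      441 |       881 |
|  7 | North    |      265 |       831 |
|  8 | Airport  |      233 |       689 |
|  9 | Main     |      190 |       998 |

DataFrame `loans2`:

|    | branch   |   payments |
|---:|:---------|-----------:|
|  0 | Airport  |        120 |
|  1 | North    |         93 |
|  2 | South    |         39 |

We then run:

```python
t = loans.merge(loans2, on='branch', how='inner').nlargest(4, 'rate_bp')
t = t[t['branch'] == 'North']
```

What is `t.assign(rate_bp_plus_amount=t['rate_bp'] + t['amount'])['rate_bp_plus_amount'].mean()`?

1209.0

merge on 'branch' (how='inner') → 7 rows:
    branch  amount  rate_bp  payments
0    North     354      322        93
1  Airport     111      815       120
2  Airport     275      242       120
3    South      92      682        39
4    North     441      881        93
5    North     265      831        93
6  Airport     233      689       120
take 4 rows with largest rate_bp:
    branch  amount  rate_bp  payments
4    North     441      881        93
5    North     265      831        93
1  Airport     111      815       120
6  Airport     233      689       120
filter rows where branch == 'North':
  branch  amount  rate_bp  payments
4  North     441      881        93
5  North     265      831        93
add column rate_bp_plus_amount = t['rate_bp'] + t['amount']:
  branch  amount  rate_bp  payments  rate_bp_plus_amount
4  North     441      881        93                 1322
5  North     265      831        93                 1096
Taking the mean of column 'rate_bp_plus_amount' gives 1209.0.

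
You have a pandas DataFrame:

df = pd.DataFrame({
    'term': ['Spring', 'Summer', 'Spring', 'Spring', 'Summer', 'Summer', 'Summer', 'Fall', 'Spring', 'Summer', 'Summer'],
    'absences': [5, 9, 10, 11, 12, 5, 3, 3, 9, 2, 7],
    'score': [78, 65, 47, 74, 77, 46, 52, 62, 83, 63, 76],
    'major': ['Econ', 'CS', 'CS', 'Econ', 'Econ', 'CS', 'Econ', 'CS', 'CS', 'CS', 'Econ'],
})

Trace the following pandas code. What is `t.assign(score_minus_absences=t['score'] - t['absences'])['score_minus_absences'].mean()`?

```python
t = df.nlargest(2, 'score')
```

take 2 rows with largest score:
     term  absences  score major
8  Spring         9     83    CS
0  Spring         5     78  Econ
add column score_minus_absences = t['score'] - t['absences']:
     term  absences  score major  score_minus_absences
8  Spring         9     83    CS                    74
0  Spring         5     78  Econ                    73
Reading off the mean of column 'score_minus_absences', we get 73.5.

73.5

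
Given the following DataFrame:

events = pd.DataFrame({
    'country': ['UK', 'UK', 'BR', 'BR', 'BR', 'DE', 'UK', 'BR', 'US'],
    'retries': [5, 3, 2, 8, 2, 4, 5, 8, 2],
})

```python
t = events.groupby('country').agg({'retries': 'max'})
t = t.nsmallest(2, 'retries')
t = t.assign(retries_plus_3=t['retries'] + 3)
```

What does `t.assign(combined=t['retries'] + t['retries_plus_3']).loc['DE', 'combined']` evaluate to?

11

group by country, max of retries:
         retries
country         
BR             8
DE             4
UK             5
US             2
take 2 rows with smallest retries:
         retries
country         
US             2
DE             4
add column retries_plus_3 = t['retries'] + 3:
         retries  retries_plus_3
country                         
US             2               5
DE             4               7
add column combined = t['retries'] + t['retries_plus_3']:
         retries  retries_plus_3  combined
country                                   
US             2               5         7
DE             4               7        11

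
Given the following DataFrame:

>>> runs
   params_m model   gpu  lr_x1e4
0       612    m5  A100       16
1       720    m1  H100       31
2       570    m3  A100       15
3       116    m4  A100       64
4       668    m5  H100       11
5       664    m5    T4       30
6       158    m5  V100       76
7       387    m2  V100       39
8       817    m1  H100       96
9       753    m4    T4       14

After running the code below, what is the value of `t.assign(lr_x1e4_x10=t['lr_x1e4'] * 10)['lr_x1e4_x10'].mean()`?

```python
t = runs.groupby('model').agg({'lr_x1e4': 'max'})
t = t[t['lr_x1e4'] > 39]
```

786.666666667

group by model, max of lr_x1e4:
       lr_x1e4
model         
m1          96
m2          39
m3          15
m4          64
m5          76
filter rows where lr_x1e4 > 39:
       lr_x1e4
model         
m1          96
m4          64
m5          76
add column lr_x1e4_x10 = t['lr_x1e4'] * 10:
       lr_x1e4  lr_x1e4_x10
model                      
m1          96          960
m4          64          640
m5          76          760
Then the mean of column 'lr_x1e4_x10': 786.666666667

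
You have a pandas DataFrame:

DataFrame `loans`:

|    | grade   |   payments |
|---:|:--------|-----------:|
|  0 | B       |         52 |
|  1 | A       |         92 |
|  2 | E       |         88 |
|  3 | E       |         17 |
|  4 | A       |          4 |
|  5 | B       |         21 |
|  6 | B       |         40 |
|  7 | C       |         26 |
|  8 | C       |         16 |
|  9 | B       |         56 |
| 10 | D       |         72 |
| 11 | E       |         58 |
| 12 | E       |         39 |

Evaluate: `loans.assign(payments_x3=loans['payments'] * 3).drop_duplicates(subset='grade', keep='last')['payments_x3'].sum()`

561

add column payments_x3 = loans['payments'] * 3:
   grade  payments  payments_x3
0      B        52          156
1      A        92          276
2      E        88          264
3      E        17           51
4      A         4           12
5      B        21           63
6      B        40          120
7      C        26           78
8      C        16           48
9      B        56          168
10     D        72          216
11     E        58          174
12     E        39          117
drop duplicate grade (keep=last):
   grade  payments  payments_x3
4      A         4           12
8      C        16           48
9      B        56          168
10     D        72          216
12     E        39          117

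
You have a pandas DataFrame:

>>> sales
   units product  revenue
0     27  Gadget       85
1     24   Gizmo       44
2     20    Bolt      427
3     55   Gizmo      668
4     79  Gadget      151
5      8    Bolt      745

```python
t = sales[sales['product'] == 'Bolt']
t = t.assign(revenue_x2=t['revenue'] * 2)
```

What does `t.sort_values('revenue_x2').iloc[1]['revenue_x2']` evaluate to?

filter rows where product == 'Bolt':
   units product  revenue
2     20    Bolt      427
5      8    Bolt      745
add column revenue_x2 = t['revenue'] * 2:
   units product  revenue  revenue_x2
2     20    Bolt      427         854
5      8    Bolt      745        1490
sort by revenue_x2:
   units product  revenue  revenue_x2
2     20    Bolt      427         854
5      8    Bolt      745        1490

1490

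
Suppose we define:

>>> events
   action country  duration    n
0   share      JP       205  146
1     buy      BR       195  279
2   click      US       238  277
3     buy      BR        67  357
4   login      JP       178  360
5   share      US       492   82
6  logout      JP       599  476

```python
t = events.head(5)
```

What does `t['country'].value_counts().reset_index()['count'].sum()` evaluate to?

take first 5 rows:
  action country  duration    n
0  share      JP       205  146
1    buy      BR       195  279
2  click      US       238  277
3    buy      BR        67  357
4  login      JP       178  360
value_counts of country:
country
JP    2
BR    2
US    1
Name: count, dtype: int64
reset_index():
  country  count
0      JP      2
1      BR      2
2      US      1
Finally, sum of column 'count' = 5.

5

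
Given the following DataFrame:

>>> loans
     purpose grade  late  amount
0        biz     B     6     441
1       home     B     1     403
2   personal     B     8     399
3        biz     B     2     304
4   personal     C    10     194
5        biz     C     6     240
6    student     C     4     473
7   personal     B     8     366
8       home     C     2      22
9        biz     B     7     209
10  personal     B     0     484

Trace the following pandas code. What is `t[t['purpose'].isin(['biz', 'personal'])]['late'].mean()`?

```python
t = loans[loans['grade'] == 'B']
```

5.16666666667

filter rows where grade == 'B':
     purpose grade  late  amount
0        biz     B     6     441
1       home     B     1     403
2   personal     B     8     399
3        biz     B     2     304
7   personal     B     8     366
9        biz     B     7     209
10  personal     B     0     484
filter rows where purpose in ['biz', 'personal']:
     purpose grade  late  amount
0        biz     B     6     441
2   personal     B     8     399
3        biz     B     2     304
7   personal     B     8     366
9        biz     B     7     209
10  personal     B     0     484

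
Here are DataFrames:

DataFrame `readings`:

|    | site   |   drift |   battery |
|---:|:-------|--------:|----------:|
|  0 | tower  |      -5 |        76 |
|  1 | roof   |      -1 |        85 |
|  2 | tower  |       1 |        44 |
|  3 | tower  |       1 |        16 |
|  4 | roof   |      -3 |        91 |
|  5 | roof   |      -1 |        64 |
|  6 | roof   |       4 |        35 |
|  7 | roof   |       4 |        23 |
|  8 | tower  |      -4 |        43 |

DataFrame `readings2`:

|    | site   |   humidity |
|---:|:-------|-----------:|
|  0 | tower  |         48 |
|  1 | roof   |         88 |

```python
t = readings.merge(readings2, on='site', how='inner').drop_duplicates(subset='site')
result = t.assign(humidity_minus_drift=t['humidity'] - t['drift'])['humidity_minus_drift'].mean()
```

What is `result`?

71.0

merge on 'site' (how='inner') → 9 rows:
    site  drift  battery  humidity
0  tower     -5       76        48
1   roof     -1       85        88
2  tower      1       44        48
3  tower      1       16        48
4   roof     -3       91        88
5   roof     -1       64        88
6   roof      4       35        88
7   roof      4       23        88
8  tower     -4       43        48
drop duplicate site (keep=first):
    site  drift  battery  humidity
0  tower     -5       76        48
1   roof     -1       85        88
add column humidity_minus_drift = t['humidity'] - t['drift']:
    site  drift  battery  humidity  humidity_minus_drift
0  tower     -5       76        48                    53
1   roof     -1       85        88                    89
Finally, mean of column 'humidity_minus_drift' = 71.0.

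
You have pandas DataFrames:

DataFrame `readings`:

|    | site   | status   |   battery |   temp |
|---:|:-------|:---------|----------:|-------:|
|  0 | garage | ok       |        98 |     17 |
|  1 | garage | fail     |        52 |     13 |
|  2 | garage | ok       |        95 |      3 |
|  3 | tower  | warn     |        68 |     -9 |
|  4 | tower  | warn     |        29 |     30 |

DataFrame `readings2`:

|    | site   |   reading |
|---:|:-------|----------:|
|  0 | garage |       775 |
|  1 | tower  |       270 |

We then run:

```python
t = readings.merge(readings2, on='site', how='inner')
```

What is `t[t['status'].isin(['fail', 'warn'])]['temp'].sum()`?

34

merge on 'site' (how='inner') → 5 rows:
     site status  battery  temp  reading
0  garage     ok       98    17      775
1  garage   fail       52    13      775
2  garage     ok       95     3      775
3   tower   warn       68    -9      270
4   tower   warn       29    30      270
filter rows where status in ['fail', 'warn']:
     site status  battery  temp  reading
1  garage   fail       52    13      775
3   tower   warn       68    -9      270
4   tower   warn       29    30      270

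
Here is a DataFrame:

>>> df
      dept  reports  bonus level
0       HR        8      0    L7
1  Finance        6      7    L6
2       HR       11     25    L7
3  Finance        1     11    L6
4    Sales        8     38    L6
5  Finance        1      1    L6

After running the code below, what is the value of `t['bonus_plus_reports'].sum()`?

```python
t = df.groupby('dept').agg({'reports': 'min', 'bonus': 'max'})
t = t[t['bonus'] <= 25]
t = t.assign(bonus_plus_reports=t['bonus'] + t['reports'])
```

group by dept: min(reports), max(bonus):
         reports  bonus
dept                   
Finance        1     11
HR             8     25
Sales          8     38
filter rows where bonus <= 25:
         reports  bonus
dept                   
Finance        1     11
HR             8     25
add column bonus_plus_reports = t['bonus'] + t['reports']:
         reports  bonus  bonus_plus_reports
dept                                       
Finance        1     11                  12
HR             8     25                  33

45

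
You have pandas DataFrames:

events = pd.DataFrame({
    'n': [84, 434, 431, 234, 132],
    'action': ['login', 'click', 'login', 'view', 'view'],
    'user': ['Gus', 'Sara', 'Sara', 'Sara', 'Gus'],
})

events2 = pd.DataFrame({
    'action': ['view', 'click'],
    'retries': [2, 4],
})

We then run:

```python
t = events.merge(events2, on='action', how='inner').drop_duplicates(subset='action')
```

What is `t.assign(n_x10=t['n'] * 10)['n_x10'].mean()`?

merge on 'action' (how='inner') → 3 rows:
     n action  user  retries
0  434  click  Sara        4
1  234   view  Sara        2
2  132   view   Gus        2
drop duplicate action (keep=first):
     n action  user  retries
0  434  click  Sara        4
1  234   view  Sara        2
add column n_x10 = t['n'] * 10:
     n action  user  retries  n_x10
0  434  click  Sara        4   4340
1  234   view  Sara        2   2340
mean of column 'n_x10' → 3340.0

3340.0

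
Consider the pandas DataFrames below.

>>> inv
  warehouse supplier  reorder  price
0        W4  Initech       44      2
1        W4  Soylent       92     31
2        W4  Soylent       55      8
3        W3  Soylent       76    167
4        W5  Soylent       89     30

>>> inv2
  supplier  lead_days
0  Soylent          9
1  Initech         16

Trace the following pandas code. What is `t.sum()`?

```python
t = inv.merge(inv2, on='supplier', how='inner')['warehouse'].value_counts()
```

merge on 'supplier' (how='inner') → 5 rows:
  warehouse supplier  reorder  price  lead_days
0        W4  Initech       44      2         16
1        W4  Soylent       92     31          9
2        W4  Soylent       55      8          9
3        W3  Soylent       76    167          9
4        W5  Soylent       89     30          9
value_counts of warehouse:
warehouse
W4    3
W3    1
W5    1
Name: count, dtype: int64
Finally, sum of the resulting series = 5.

5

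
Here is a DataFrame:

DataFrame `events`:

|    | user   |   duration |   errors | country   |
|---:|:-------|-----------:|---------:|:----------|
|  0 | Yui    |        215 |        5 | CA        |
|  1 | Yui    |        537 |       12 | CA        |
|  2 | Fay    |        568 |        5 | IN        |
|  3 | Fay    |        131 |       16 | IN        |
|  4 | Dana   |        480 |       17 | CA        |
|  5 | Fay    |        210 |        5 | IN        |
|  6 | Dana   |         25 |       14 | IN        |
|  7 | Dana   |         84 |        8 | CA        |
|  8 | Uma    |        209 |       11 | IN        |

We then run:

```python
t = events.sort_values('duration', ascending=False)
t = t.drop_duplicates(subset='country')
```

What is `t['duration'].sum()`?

sort by duration descending:
   user  duration  errors country
2   Fay       568       5      IN
1   Yui       537      12      CA
4  Dana       480      17      CA
0   Yui       215       5      CA
5   Fay       210       5      IN
8   Uma       209      11      IN
3   Fay       131      16      IN
7  Dana        84       8      CA
6  Dana        25      14      IN
drop duplicate country (keep=first):
  user  duration  errors country
2  Fay       568       5      IN
1  Yui       537      12      CA
Hence 1105.

1105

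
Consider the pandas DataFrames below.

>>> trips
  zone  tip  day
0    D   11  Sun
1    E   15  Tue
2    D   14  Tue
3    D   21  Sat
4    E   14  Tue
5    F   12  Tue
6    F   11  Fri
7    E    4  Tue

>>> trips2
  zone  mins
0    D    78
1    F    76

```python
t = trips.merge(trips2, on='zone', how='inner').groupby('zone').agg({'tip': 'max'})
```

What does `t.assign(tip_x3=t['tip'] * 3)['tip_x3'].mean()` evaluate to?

merge on 'zone' (how='inner') → 5 rows:
  zone  tip  day  mins
0    D   11  Sun    78
1    D   14  Tue    78
2    D   21  Sat    78
3    F   12  Tue    76
4    F   11  Fri    76
group by zone, max of tip:
      tip
zone     
D      21
F      12
add column tip_x3 = t['tip'] * 3:
      tip  tip_x3
zone             
D      21      63
F      12      36
mean of column 'tip_x3' → 49.5

49.5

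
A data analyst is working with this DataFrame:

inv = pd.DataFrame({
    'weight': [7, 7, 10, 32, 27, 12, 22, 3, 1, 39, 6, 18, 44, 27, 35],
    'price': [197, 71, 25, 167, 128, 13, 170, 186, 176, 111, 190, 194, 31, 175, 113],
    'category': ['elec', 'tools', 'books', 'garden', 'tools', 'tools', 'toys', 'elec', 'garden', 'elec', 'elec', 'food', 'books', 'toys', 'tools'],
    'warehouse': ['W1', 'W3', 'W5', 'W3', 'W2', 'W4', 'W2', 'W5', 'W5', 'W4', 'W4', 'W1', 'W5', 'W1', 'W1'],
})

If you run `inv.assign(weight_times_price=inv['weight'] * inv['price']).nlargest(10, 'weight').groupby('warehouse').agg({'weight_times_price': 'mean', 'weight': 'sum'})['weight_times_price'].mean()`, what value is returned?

add column weight_times_price = inv['weight'] * inv['price']:
    weight  price category warehouse  weight_times_price
0        7    197     elec        W1                1379
1        7     71    tools        W3                 497
2       10     25    books        W5                 250
3       32    167   garden        W3                5344
4       27    128    tools        W2                3456
5       12     13    tools        W4                 156
6       22    170     toys        W2                3740
7        3    186     elec        W5                 558
8        1    176   garden        W5                 176
9       39    111     elec        W4                4329
10       6    190     elec        W4                1140
11      18    194     food        W1                3492
12      44     31    books        W5                1364
13      27    175     toys        W1                4725
14      35    113    tools        W1                3955
take 10 rows with largest weight:
    weight  price category warehouse  weight_times_price
12      44     31    books        W5                1364
9       39    111     elec        W4                4329
14      35    113    tools        W1                3955
3       32    167   garden        W3                5344
4       27    128    tools        W2                3456
13      27    175     toys        W1                4725
6       22    170     toys        W2                3740
11      18    194     food        W1                3492
5       12     13    tools        W4                 156
2       10     25    books        W5                 250
group by warehouse: mean(weight_times_price), sum(weight):
           weight_times_price  weight
warehouse                            
W1                4057.333333      80
W2                3598.000000      49
W3                5344.000000      32
W4                2242.500000      51
W5                 807.000000      54

3209.76666667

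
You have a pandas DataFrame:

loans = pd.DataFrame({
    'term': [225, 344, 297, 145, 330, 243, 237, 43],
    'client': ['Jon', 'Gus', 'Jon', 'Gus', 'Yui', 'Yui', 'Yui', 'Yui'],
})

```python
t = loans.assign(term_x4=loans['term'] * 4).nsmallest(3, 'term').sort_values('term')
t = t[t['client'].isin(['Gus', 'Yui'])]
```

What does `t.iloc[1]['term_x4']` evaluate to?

add column term_x4 = loans['term'] * 4:
   term client  term_x4
0   225    Jon      900
1   344    Gus     1376
2   297    Jon     1188
3   145    Gus      580
4   330    Yui     1320
5   243    Yui      972
6   237    Yui      948
7    43    Yui      172
take 3 rows with smallest term:
   term client  term_x4
7    43    Yui      172
3   145    Gus      580
0   225    Jon      900
sort by term:
   term client  term_x4
7    43    Yui      172
3   145    Gus      580
0   225    Jon      900
filter rows where client in ['Gus', 'Yui']:
   term client  term_x4
7    43    Yui      172
3   145    Gus      580
value at position 1, column 'term_x4' → 580

580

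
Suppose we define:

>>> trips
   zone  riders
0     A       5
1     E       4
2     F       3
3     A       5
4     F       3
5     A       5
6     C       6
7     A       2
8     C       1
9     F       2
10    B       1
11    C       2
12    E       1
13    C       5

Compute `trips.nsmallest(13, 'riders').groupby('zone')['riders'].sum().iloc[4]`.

8

take 13 rows with smallest riders:
   zone  riders
8     C       1
10    B       1
12    E       1
7     A       2
9     F       2
11    C       2
2     F       3
4     F       3
1     E       4
0     A       5
3     A       5
5     A       5
13    C       5
group by zone, sum of riders:
zone
A    17
B     1
C     8
E     5
F     8
Name: riders, dtype: int64
Taking the value at position 4 gives 8.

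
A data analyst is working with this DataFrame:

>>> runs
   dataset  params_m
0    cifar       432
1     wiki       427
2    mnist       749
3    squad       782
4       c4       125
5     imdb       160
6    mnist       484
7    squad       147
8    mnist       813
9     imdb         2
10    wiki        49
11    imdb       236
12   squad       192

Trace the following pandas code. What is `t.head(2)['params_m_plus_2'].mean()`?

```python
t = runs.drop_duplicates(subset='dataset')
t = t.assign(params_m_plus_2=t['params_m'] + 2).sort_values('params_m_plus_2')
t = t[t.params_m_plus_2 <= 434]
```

144.5

drop duplicate dataset (keep=first):
  dataset  params_m
0   cifar       432
1    wiki       427
2   mnist       749
3   squad       782
4      c4       125
5    imdb       160
add column params_m_plus_2 = t['params_m'] + 2:
  dataset  params_m  params_m_plus_2
0   cifar       432              434
1    wiki       427              429
2   mnist       749              751
3   squad       782              784
4      c4       125              127
5    imdb       160              162
sort by params_m_plus_2:
  dataset  params_m  params_m_plus_2
4      c4       125              127
5    imdb       160              162
1    wiki       427              429
0   cifar       432              434
2   mnist       749              751
3   squad       782              784
filter rows where params_m_plus_2 <= 434:
  dataset  params_m  params_m_plus_2
4      c4       125              127
5    imdb       160              162
1    wiki       427              429
0   cifar       432              434
take first 2 rows:
  dataset  params_m  params_m_plus_2
4      c4       125              127
5    imdb       160              162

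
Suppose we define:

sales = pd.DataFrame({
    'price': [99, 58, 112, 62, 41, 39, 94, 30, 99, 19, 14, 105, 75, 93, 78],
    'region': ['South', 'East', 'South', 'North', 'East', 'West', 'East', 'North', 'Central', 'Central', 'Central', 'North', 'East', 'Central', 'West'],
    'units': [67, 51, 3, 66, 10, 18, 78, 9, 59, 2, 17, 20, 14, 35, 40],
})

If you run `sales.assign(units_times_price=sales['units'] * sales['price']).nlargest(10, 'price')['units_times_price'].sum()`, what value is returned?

add column units_times_price = sales['units'] * sales['price']:
    price   region  units  units_times_price
0      99    South     67               6633
1      58     East     51               2958
2     112    South      3                336
3      62    North     66               4092
4      41     East     10                410
5      39     West     18                702
6      94     East     78               7332
7      30    North      9                270
8      99  Central     59               5841
9      19  Central      2                 38
10     14  Central     17                238
11    105    North     20               2100
12     75     East     14               1050
13     93  Central     35               3255
14     78     West     40               3120
take 10 rows with largest price:
    price   region  units  units_times_price
2     112    South      3                336
11    105    North     20               2100
0      99    South     67               6633
8      99  Central     59               5841
6      94     East     78               7332
13     93  Central     35               3255
14     78     West     40               3120
12     75     East     14               1050
3      62    North     66               4092
1      58     East     51               2958

36717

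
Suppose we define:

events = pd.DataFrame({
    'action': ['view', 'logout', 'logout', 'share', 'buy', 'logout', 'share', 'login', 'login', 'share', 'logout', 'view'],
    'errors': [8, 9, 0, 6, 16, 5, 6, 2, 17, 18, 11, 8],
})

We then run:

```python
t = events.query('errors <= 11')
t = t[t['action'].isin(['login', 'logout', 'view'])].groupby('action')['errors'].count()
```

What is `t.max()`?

filter rows where errors <= 11:
    action  errors
0     view       8
1   logout       9
2   logout       0
3    share       6
5   logout       5
6    share       6
7    login       2
10  logout      11
11    view       8
filter rows where action in ['login', 'logout', 'view']:
    action  errors
0     view       8
1   logout       9
2   logout       0
5   logout       5
7    login       2
10  logout      11
11    view       8
group by action, count of errors:
action
login     1
logout    4
view      2
Name: errors, dtype: int64
Hence 4.

4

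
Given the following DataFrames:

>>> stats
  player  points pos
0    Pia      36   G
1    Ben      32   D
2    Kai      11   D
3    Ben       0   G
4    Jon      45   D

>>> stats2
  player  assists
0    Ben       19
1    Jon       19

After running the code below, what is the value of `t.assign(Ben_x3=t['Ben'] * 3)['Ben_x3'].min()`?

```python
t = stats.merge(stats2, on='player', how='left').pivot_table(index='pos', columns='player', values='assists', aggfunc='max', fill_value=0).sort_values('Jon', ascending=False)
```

merge on 'player' (how='left') → 5 rows:
  player  points pos  assists
0    Pia      36   G      NaN
1    Ben      32   D     19.0
2    Kai      11   D      NaN
3    Ben       0   G     19.0
4    Jon      45   D     19.0
pivot: rows=pos, cols=player, max(assists):
player   Ben   Jon
pos               
D       19.0  19.0
G       19.0   0.0
sort by Jon descending:
player   Ben   Jon
pos               
D       19.0  19.0
G       19.0   0.0
add column Ben_x3 = t['Ben'] * 3:
player   Ben   Jon  Ben_x3
pos                       
D       19.0  19.0    57.0
G       19.0   0.0    57.0
Finally, min of column 'Ben_x3' = 57.0.

57.0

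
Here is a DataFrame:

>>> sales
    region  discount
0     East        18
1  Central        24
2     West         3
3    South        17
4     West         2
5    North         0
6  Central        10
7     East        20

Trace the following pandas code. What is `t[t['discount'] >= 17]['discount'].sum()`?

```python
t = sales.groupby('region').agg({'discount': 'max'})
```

61

group by region, max of discount:
         discount
region           
Central        24
East           20
North           0
South          17
West            3
filter rows where discount >= 17:
         discount
region           
Central        24
East           20
South          17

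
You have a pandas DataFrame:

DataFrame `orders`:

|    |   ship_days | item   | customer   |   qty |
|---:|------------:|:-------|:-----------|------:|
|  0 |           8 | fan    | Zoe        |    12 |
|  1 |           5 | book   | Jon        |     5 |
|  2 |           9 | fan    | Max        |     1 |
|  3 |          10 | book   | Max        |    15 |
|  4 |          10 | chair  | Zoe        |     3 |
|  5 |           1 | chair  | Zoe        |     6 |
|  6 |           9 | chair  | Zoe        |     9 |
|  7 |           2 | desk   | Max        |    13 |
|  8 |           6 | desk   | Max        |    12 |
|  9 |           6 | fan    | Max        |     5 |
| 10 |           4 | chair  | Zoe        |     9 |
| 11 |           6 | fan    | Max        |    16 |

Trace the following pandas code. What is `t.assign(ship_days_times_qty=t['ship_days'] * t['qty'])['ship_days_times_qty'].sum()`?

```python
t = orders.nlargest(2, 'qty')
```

take 2 rows with largest qty:
    ship_days  item customer  qty
11          6   fan      Max   16
3          10  book      Max   15
add column ship_days_times_qty = t['ship_days'] * t['qty']:
    ship_days  item customer  qty  ship_days_times_qty
11          6   fan      Max   16                   96
3          10  book      Max   15                  150

246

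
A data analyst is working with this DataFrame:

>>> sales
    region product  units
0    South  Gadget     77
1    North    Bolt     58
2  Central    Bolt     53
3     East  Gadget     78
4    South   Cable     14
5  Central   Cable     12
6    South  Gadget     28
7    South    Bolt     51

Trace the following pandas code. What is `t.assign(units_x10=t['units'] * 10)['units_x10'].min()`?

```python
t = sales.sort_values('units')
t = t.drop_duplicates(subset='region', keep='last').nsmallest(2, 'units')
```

sort by units:
    region product  units
5  Central   Cable     12
4    South   Cable     14
6    South  Gadget     28
7    South    Bolt     51
2  Central    Bolt     53
1    North    Bolt     58
0    South  Gadget     77
3     East  Gadget     78
drop duplicate region (keep=last):
    region product  units
2  Central    Bolt     53
1    North    Bolt     58
0    South  Gadget     77
3     East  Gadget     78
take 2 rows with smallest units:
    region product  units
2  Central    Bolt     53
1    North    Bolt     58
add column units_x10 = t['units'] * 10:
    region product  units  units_x10
2  Central    Bolt     53        530
1    North    Bolt     58        580

530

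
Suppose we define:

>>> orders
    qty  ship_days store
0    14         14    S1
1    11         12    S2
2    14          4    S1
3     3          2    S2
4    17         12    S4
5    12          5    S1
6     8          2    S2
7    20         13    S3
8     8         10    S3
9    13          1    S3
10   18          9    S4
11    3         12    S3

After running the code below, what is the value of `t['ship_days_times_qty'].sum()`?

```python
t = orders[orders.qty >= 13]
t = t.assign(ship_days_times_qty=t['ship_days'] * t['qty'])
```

891

filter rows where qty >= 13:
    qty  ship_days store
0    14         14    S1
2    14          4    S1
4    17         12    S4
7    20         13    S3
9    13          1    S3
10   18          9    S4
add column ship_days_times_qty = t['ship_days'] * t['qty']:
    qty  ship_days store  ship_days_times_qty
0    14         14    S1                  196
2    14          4    S1                   56
4    17         12    S4                  204
7    20         13    S3                  260
9    13          1    S3                   13
10   18          9    S4                  162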